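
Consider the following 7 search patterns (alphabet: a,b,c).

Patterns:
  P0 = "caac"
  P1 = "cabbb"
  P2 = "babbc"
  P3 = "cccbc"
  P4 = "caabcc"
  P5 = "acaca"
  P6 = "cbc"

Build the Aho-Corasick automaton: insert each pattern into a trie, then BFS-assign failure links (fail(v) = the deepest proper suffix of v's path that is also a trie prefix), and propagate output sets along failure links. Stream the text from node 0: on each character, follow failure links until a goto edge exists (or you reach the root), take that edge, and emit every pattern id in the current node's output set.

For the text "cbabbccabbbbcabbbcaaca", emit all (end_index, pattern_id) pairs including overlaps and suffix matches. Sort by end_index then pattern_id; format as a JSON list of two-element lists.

Build:
Trie nodes:
  0='ε' goto a→20 b→8 c→1
  1='c' goto a→2 b→25 c→13
  2='ca' goto a→3 b→5
  3='caa' goto b→17 c→4
  4='caac' goto ·  ←P0
  5='cab' goto b→6
  6='cabb' goto b→7
  7='cabbb' goto ·  ←P1
  8='b' goto a→9
  9='ba' goto b→10
  10='bab' goto b→11
  11='babb' goto c→12
  12='babbc' goto ·  ←P2
  13='cc' goto c→14
  14='ccc' goto b→15
  15='cccb' goto c→16
  16='cccbc' goto ·  ←P3
  17='caab' goto c→18
  18='caabc' goto c→19
  19='caabcc' goto ·  ←P4
  20='a' goto c→21
  21='ac' goto a→22
  22='aca' goto c→23
  23='acac' goto a→24
  24='acaca' goto ·  ←P5
  25='cb' goto c→26
  26='cbc' goto ·  ←P6

BFS fail/out derivation:
  fail(1) 'c': from fail(0)=0 chase 'c': 0 ⇒ 0;  out=∅∪out(0)=∅
  fail(8) 'b': from fail(0)=0 chase 'b': 0 ⇒ 0;  out=∅∪out(0)=∅
  fail(20) 'a': from fail(0)=0 chase 'a': 0 ⇒ 0;  out=∅∪out(0)=∅
  fail(2) 'ca': from fail(1)=0 chase 'a': 0 ⇒ 20;  out=∅∪out(20)=∅
  fail(9) 'ba': from fail(8)=0 chase 'a': 0 ⇒ 20;  out=∅∪out(20)=∅
  fail(13) 'cc': from fail(1)=0 chase 'c': 0 ⇒ 1;  out=∅∪out(1)=∅
  fail(21) 'ac': from fail(20)=0 chase 'c': 0 ⇒ 1;  out=∅∪out(1)=∅
  fail(25) 'cb': from fail(1)=0 chase 'b': 0 ⇒ 8;  out=∅∪out(8)=∅
  fail(3) 'caa': from fail(2)=20 chase 'a': 20→0 ⇒ 20;  out=∅∪out(20)=∅
  fail(5) 'cab': from fail(2)=20 chase 'b': 20→0 ⇒ 8;  out=∅∪out(8)=∅
  fail(10) 'bab': from fail(9)=20 chase 'b': 20→0 ⇒ 8;  out=∅∪out(8)=∅
  fail(14) 'ccc': from fail(13)=1 chase 'c': 1 ⇒ 13;  out=∅∪out(13)=∅
  fail(22) 'aca': from fail(21)=1 chase 'a': 1 ⇒ 2;  out=∅∪out(2)=∅
  fail(26) 'cbc': from fail(25)=8 chase 'c': 8→0 ⇒ 1;  out={6}∪out(1)={6}
  fail(4) 'caac': from fail(3)=20 chase 'c': 20 ⇒ 21;  out={0}∪out(21)={0}
  fail(6) 'cabb': from fail(5)=8 chase 'b': 8→0 ⇒ 8;  out=∅∪out(8)=∅
  fail(11) 'babb': from fail(10)=8 chase 'b': 8→0 ⇒ 8;  out=∅∪out(8)=∅
  fail(15) 'cccb': from fail(14)=13 chase 'b': 13→1 ⇒ 25;  out=∅∪out(25)=∅
  fail(17) 'caab': from fail(3)=20 chase 'b': 20→0 ⇒ 8;  out=∅∪out(8)=∅
  fail(23) 'acac': from fail(22)=2 chase 'c': 2→20 ⇒ 21;  out=∅∪out(21)=∅
  fail(7) 'cabbb': from fail(6)=8 chase 'b': 8→0 ⇒ 8;  out={1}∪out(8)={1}
  fail(12) 'babbc': from fail(11)=8 chase 'c': 8→0 ⇒ 1;  out={2}∪out(1)={2}
  fail(16) 'cccbc': from fail(15)=25 chase 'c': 25 ⇒ 26;  out={3}∪out(26)={3,6}
  fail(18) 'caabc': from fail(17)=8 chase 'c': 8→0 ⇒ 1;  out=∅∪out(1)=∅
  fail(24) 'acaca': from fail(23)=21 chase 'a': 21 ⇒ 22;  out={5}∪out(22)={5}
  fail(19) 'caabcc': from fail(18)=1 chase 'c': 1 ⇒ 13;  out={4}∪out(13)={4}

Text stream:
[0] read 'c'  n0⇒n1
[1] read 'b'  n1⇒n25
[2] read 'a'  n25⇒n9 ·f
[3] read 'b'  n9⇒n10
[4] read 'b'  n10⇒n11
[5] read 'c'  n11⇒n12  emit P2@[1:5]
[6] read 'c'  n12⇒n13 ·f
[7] read 'a'  n13⇒n2 ·f
[8] read 'b'  n2⇒n5
[9] read 'b'  n5⇒n6
[10] read 'b'  n6⇒n7  emit P1@[6:10]
[11] read 'b'  n7⇒n8 ·f
[12] read 'c'  n8⇒n1 ·f
[13] read 'a'  n1⇒n2
[14] read 'b'  n2⇒n5
[15] read 'b'  n5⇒n6
[16] read 'b'  n6⇒n7  emit P1@[12:16]
[17] read 'c'  n7⇒n1 ·f
[18] read 'a'  n1⇒n2
[19] read 'a'  n2⇒n3
[20] read 'c'  n3⇒n4  emit P0@[17:20]
[21] read 'a'  n4⇒n22 ·f

Result: [[5,2],[10,1],[16,1],[20,0]]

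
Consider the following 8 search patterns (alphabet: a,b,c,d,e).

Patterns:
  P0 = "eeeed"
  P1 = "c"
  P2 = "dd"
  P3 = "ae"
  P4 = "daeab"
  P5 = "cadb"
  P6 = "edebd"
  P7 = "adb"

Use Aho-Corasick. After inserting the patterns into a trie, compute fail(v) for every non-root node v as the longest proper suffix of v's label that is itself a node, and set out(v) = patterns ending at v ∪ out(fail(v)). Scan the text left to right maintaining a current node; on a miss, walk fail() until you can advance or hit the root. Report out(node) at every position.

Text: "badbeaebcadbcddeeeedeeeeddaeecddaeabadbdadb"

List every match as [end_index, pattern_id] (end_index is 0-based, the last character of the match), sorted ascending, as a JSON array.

Build automaton:
Trie (insert patterns):
  n0 'ε': a→9 c→6 d→7 e→1
  n1 'e': d→18 e→2
  n2 'ee': e→3
  n3 'eee': e→4
  n4 'eeee': d→5
  n5 'eeeed': ·  [P0 ends]
  n6 'c': a→15  [P1 ends]
  n7 'd': a→11 d→8
  n8 'dd': ·  [P2 ends]
  n9 'a': d→22 e→10
  n10 'ae': ·  [P3 ends]
  n11 'da': e→12
  n12 'dae': a→13
  n13 'daea': b→14
  n14 'daeab': ·  [P4 ends]
  n15 'ca': d→16
  n16 'cad': b→17
  n17 'cadb': ·  [P5 ends]
  n18 'ed': e→19
  n19 'ede': b→20
  n20 'edeb': d→21
  n21 'edebd': ·  [P6 ends]
  n22 'ad': b→23
  n23 'adb': ·  [P7 ends]

Failure links (BFS by depth):
  fail(1) 'e': from fail(0)=0 chase 'e': 0 ⇒ 0;  out=∅∪out(0)=∅
  fail(6) 'c': from fail(0)=0 chase 'c': 0 ⇒ 0;  out={1}∪out(0)={1}
  fail(7) 'd': from fail(0)=0 chase 'd': 0 ⇒ 0;  out=∅∪out(0)=∅
  fail(9) 'a': from fail(0)=0 chase 'a': 0 ⇒ 0;  out=∅∪out(0)=∅
  fail(2) 'ee': from fail(1)=0 chase 'e': 0 ⇒ 1;  out=∅∪out(1)=∅
  fail(8) 'dd': from fail(7)=0 chase 'd': 0 ⇒ 7;  out={2}∪out(7)={2}
  fail(10) 'ae': from fail(9)=0 chase 'e': 0 ⇒ 1;  out={3}∪out(1)={3}
  fail(11) 'da': from fail(7)=0 chase 'a': 0 ⇒ 9;  out=∅∪out(9)=∅
  fail(15) 'ca': from fail(6)=0 chase 'a': 0 ⇒ 9;  out=∅∪out(9)=∅
  fail(18) 'ed': from fail(1)=0 chase 'd': 0 ⇒ 7;  out=∅∪out(7)=∅
  fail(22) 'ad': from fail(9)=0 chase 'd': 0 ⇒ 7;  out=∅∪out(7)=∅
  fail(3) 'eee': from fail(2)=1 chase 'e': 1 ⇒ 2;  out=∅∪out(2)=∅
  fail(12) 'dae': from fail(11)=9 chase 'e': 9 ⇒ 10;  out=∅∪out(10)={3}
  fail(16) 'cad': from fail(15)=9 chase 'd': 9 ⇒ 22;  out=∅∪out(22)=∅
  fail(19) 'ede': from fail(18)=7 chase 'e': 7→0 ⇒ 1;  out=∅∪out(1)=∅
  fail(23) 'adb': from fail(22)=7 chase 'b': 7→0 ⇒ 0;  out={7}∪out(0)={7}
  fail(4) 'eeee': from fail(3)=2 chase 'e': 2 ⇒ 3;  out=∅∪out(3)=∅
  fail(13) 'daea': from fail(12)=10 chase 'a': 10→1→0 ⇒ 9;  out=∅∪out(9)=∅
  fail(17) 'cadb': from fail(16)=22 chase 'b': 22 ⇒ 23;  out={5}∪out(23)={5,7}
  fail(20) 'edeb': from fail(19)=1 chase 'b': 1→0 ⇒ 0;  out=∅∪out(0)=∅
  fail(5) 'eeeed': from fail(4)=3 chase 'd': 3→2→1 ⇒ 18;  out={0}∪out(18)={0}
  fail(14) 'daeab': from fail(13)=9 chase 'b': 9→0 ⇒ 0;  out={4}∪out(0)={4}
  fail(21) 'edebd': from fail(20)=0 chase 'd': 0 ⇒ 7;  out={6}∪out(7)={6}

Run:
pos 0 'b': at 0
pos 1 'a': at 9
pos 2 'd': at 22
pos 3 'b': at 23  emit P7@[1:3]
pos 4 'e': at 1 (via fail)
pos 5 'a': at 9 (via fail)
pos 6 'e': at 10  emit P3@[5:6]
pos 7 'b': at 0 (via fail)
pos 8 'c': at 6  emit P1@[8:8]
pos 9 'a': at 15
pos 10 'd': at 16
pos 11 'b': at 17  emit P5@[8:11],P7@[9:11]
pos 12 'c': at 6 (via fail)  emit P1@[12:12]
pos 13 'd': at 7 (via fail)
pos 14 'd': at 8  emit P2@[13:14]
pos 15 'e': at 1 (via fail)
pos 16 'e': at 2
pos 17 'e': at 3
pos 18 'e': at 4
pos 19 'd': at 5  emit P0@[15:19]
pos 20 'e': at 19 (via fail)
pos 21 'e': at 2 (via fail)
pos 22 'e': at 3
pos 23 'e': at 4
pos 24 'd': at 5  emit P0@[20:24]
pos 25 'd': at 8 (via fail)  emit P2@[24:25]
pos 26 'a': at 11 (via fail)
pos 27 'e': at 12  emit P3@[26:27]
pos 28 'e': at 2 (via fail)
pos 29 'c': at 6 (via fail)  emit P1@[29:29]
pos 30 'd': at 7 (via fail)
pos 31 'd': at 8  emit P2@[30:31]
pos 32 'a': at 11 (via fail)
pos 33 'e': at 12  emit P3@[32:33]
pos 34 'a': at 13
pos 35 'b': at 14  emit P4@[31:35]
pos 36 'a': at 9 (via fail)
pos 37 'd': at 22
pos 38 'b': at 23  emit P7@[36:38]
pos 39 'd': at 7 (via fail)
pos 40 'a': at 11
pos 41 'd': at 22 (via fail)
pos 42 'b': at 23  emit P7@[40:42]

All matches (sorted): [[3,7],[6,3],[8,1],[11,5],[11,7],[12,1],[14,2],[19,0],[24,0],[25,2],[27,3],[29,1],[31,2],[33,3],[35,4],[38,7],[42,7]]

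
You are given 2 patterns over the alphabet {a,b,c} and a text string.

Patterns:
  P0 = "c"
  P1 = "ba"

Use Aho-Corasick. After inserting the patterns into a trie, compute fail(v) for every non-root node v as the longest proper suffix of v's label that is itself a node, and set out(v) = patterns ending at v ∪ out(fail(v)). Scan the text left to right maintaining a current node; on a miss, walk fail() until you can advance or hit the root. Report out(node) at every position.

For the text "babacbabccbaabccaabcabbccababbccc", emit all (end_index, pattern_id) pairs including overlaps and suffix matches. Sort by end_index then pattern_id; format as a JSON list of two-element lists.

Build automaton:
Trie nodes:
  n0 'ε': b→2 c→1
  n1 'c': ·  [P0 ends]
  n2 'b': a→3
  n3 'ba': ·  [P1 ends]

Failure links (BFS by depth):
  n1('c'): parent n0 fail=0; on 'c' 0 → fail=0;  out {0}∪∅={0}
  n2('b'): parent n0 fail=0; on 'b' 0 → fail=0;  out ∅∪∅=∅
  n3('ba'): parent n2 fail=0; on 'a' 0 → fail=0;  out {1}∪∅={1}

Run:
pos 0 'b': at 2
pos 1 'a': at 3  ** P1@[0:1]
pos 2 'b': at 2 (via fail)
pos 3 'a': at 3  ** P1@[2:3]
pos 4 'c': at 1 (via fail)  ** P0@[4:4]
pos 5 'b': at 2 (via fail)
pos 6 'a': at 3  ** P1@[5:6]
pos 7 'b': at 2 (via fail)
pos 8 'c': at 1 (via fail)  ** P0@[8:8]
pos 9 'c': at 1 (via fail)  ** P0@[9:9]
pos 10 'b': at 2 (via fail)
pos 11 'a': at 3  ** P1@[10:11]
pos 12 'a': at 0 (via fail)
pos 13 'b': at 2
pos 14 'c': at 1 (via fail)  ** P0@[14:14]
pos 15 'c': at 1 (via fail)  ** P0@[15:15]
pos 16 'a': at 0 (via fail)
pos 17 'a': at 0
pos 18 'b': at 2
pos 19 'c': at 1 (via fail)  ** P0@[19:19]
pos 20 'a': at 0 (via fail)
pos 21 'b': at 2
pos 22 'b': at 2 (via fail)
pos 23 'c': at 1 (via fail)  ** P0@[23:23]
pos 24 'c': at 1 (via fail)  ** P0@[24:24]
pos 25 'a': at 0 (via fail)
pos 26 'b': at 2
pos 27 'a': at 3  ** P1@[26:27]
pos 28 'b': at 2 (via fail)
pos 29 'b': at 2 (via fail)
pos 30 'c': at 1 (via fail)  ** P0@[30:30]
pos 31 'c': at 1 (via fail)  ** P0@[31:31]
pos 32 'c': at 1 (via fail)  ** P0@[32:32]

All matches (sorted): [[1,1],[3,1],[4,0],[6,1],[8,0],[9,0],[11,1],[14,0],[15,0],[19,0],[23,0],[24,0],[27,1],[30,0],[31,0],[32,0]]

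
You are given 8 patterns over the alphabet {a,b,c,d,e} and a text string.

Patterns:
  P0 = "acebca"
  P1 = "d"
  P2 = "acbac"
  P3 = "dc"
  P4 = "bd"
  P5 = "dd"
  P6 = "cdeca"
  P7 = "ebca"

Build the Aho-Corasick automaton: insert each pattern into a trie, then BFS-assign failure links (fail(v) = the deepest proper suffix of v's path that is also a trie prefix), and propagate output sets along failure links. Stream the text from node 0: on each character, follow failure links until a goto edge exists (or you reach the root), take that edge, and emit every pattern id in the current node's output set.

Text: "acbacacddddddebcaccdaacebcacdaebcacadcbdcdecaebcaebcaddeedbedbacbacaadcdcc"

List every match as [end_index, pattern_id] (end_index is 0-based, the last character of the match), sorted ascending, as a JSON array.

Build automaton:
Trie (insert patterns):
  0='ε' goto a→1 b→12 c→15 d→7 e→20
  1='a' goto c→2
  2='ac' goto b→8 e→3
  3='ace' goto b→4
  4='aceb' goto c→5
  5='acebc' goto a→6
  6='acebca' goto ·  ←P0
  7='d' goto c→11 d→14  ←P1
  8='acb' goto a→9
  9='acba' goto c→10
  10='acbac' goto ·  ←P2
  11='dc' goto ·  ←P3
  12='b' goto d→13
  13='bd' goto ·  ←P4
  14='dd' goto ·  ←P5
  15='c' goto d→16
  16='cd' goto e→17
  17='cde' goto c→18
  18='cdec' goto a→19
  19='cdeca' goto ·  ←P6
  20='e' goto b→21
  21='eb' goto c→22
  22='ebc' goto a→23
  23='ebca' goto ·  ←P7

BFS fail/out derivation:
  n1('a'): parent n0 fail=0; on 'a' 0 → fail=0;  out ∅∪∅=∅
  n7('d'): parent n0 fail=0; on 'd' 0 → fail=0;  out {1}∪∅={1}
  n12('b'): parent n0 fail=0; on 'b' 0 → fail=0;  out ∅∪∅=∅
  n15('c'): parent n0 fail=0; on 'c' 0 → fail=0;  out ∅∪∅=∅
  n20('e'): parent n0 fail=0; on 'e' 0 → fail=0;  out ∅∪∅=∅
  n2('ac'): parent n1 fail=0; on 'c' 0 → fail=15;  out ∅∪∅=∅
  n11('dc'): parent n7 fail=0; on 'c' 0 → fail=15;  out {3}∪∅={3}
  n13('bd'): parent n12 fail=0; on 'd' 0 → fail=7;  out {4}∪{1}={1,4}
  n14('dd'): parent n7 fail=0; on 'd' 0 → fail=7;  out {5}∪{1}={1,5}
  n16('cd'): parent n15 fail=0; on 'd' 0 → fail=7;  out ∅∪{1}={1}
  n21('eb'): parent n20 fail=0; on 'b' 0 → fail=12;  out ∅∪∅=∅
  n3('ace'): parent n2 fail=15; on 'e' 15→0 → fail=20;  out ∅∪∅=∅
  n8('acb'): parent n2 fail=15; on 'b' 15→0 → fail=12;  out ∅∪∅=∅
  n17('cde'): parent n16 fail=7; on 'e' 7→0 → fail=20;  out ∅∪∅=∅
  n22('ebc'): parent n21 fail=12; on 'c' 12→0 → fail=15;  out ∅∪∅=∅
  n4('aceb'): parent n3 fail=20; on 'b' 20 → fail=21;  out ∅∪∅=∅
  n9('acba'): parent n8 fail=12; on 'a' 12→0 → fail=1;  out ∅∪∅=∅
  n18('cdec'): parent n17 fail=20; on 'c' 20→0 → fail=15;  out ∅∪∅=∅
  n23('ebca'): parent n22 fail=15; on 'a' 15→0 → fail=1;  out {7}∪∅={7}
  n5('acebc'): parent n4 fail=21; on 'c' 21 → fail=22;  out ∅∪∅=∅
  n10('acbac'): parent n9 fail=1; on 'c' 1 → fail=2;  out {2}∪∅={2}
  n19('cdeca'): parent n18 fail=15; on 'a' 15→0 → fail=1;  out {6}∪∅={6}
  n6('acebca'): parent n5 fail=22; on 'a' 22 → fail=23;  out {0}∪{7}={0,7}

Scan:
[0] read 'a'  n0⇒n1
[1] read 'c'  n1⇒n2
[2] read 'b'  n2⇒n8
[3] read 'a'  n8⇒n9
[4] read 'c'  n9⇒n10  → match P2@[0:4]
[5] read 'a'  n10⇒n1 (fail-walked)
[6] read 'c'  n1⇒n2
[7] read 'd'  n2⇒n16 (fail-walked)  → match P1@[7:7]
[8] read 'd'  n16⇒n14 (fail-walked)  → match P1@[8:8],P5@[7:8]
[9] read 'd'  n14⇒n14 (fail-walked)  → match P1@[9:9],P5@[8:9]
[10] read 'd'  n14⇒n14 (fail-walked)  → match P1@[10:10],P5@[9:10]
[11] read 'd'  n14⇒n14 (fail-walked)  → match P1@[11:11],P5@[10:11]
[12] read 'd'  n14⇒n14 (fail-walked)  → match P1@[12:12],P5@[11:12]
[13] read 'e'  n14⇒n20 (fail-walked)
[14] read 'b'  n20⇒n21
[15] read 'c'  n21⇒n22
[16] read 'a'  n22⇒n23  → match P7@[13:16]
[17] read 'c'  n23⇒n2 (fail-walked)
[18] read 'c'  n2⇒n15 (fail-walked)
[19] read 'd'  n15⇒n16  → match P1@[19:19]
[20] read 'a'  n16⇒n1 (fail-walked)
[21] read 'a'  n1⇒n1 (fail-walked)
[22] read 'c'  n1⇒n2
[23] read 'e'  n2⇒n3
[24] read 'b'  n3⇒n4
[25] read 'c'  n4⇒n5
[26] read 'a'  n5⇒n6  → match P0@[21:26],P7@[23:26]
[27] read 'c'  n6⇒n2 (fail-walked)
[28] read 'd'  n2⇒n16 (fail-walked)  → match P1@[28:28]
[29] read 'a'  n16⇒n1 (fail-walked)
[30] read 'e'  n1⇒n20 (fail-walked)
[31] read 'b'  n20⇒n21
[32] read 'c'  n21⇒n22
[33] read 'a'  n22⇒n23  → match P7@[30:33]
[34] read 'c'  n23⇒n2 (fail-walked)
[35] read 'a'  n2⇒n1 (fail-walked)
[36] read 'd'  n1⇒n7 (fail-walked)  → match P1@[36:36]
[37] read 'c'  n7⇒n11  → match P3@[36:37]
[38] read 'b'  n11⇒n12 (fail-walked)
[39] read 'd'  n12⇒n13  → match P1@[39:39],P4@[38:39]
[40] read 'c'  n13⇒n11 (fail-walked)  → match P3@[39:40]
[41] read 'd'  n11⇒n16 (fail-walked)  → match P1@[41:41]
[42] read 'e'  n16⇒n17
[43] read 'c'  n17⇒n18
[44] read 'a'  n18⇒n19  → match P6@[40:44]
[45] read 'e'  n19⇒n20 (fail-walked)
[46] read 'b'  n20⇒n21
[47] read 'c'  n21⇒n22
[48] read 'a'  n22⇒n23  → match P7@[45:48]
[49] read 'e'  n23⇒n20 (fail-walked)
[50] read 'b'  n20⇒n21
[51] read 'c'  n21⇒n22
[52] read 'a'  n22⇒n23  → match P7@[49:52]
[53] read 'd'  n23⇒n7 (fail-walked)  → match P1@[53:53]
[54] read 'd'  n7⇒n14  → match P1@[54:54],P5@[53:54]
[55] read 'e'  n14⇒n20 (fail-walked)
[56] read 'e'  n20⇒n20 (fail-walked)
[57] read 'd'  n20⇒n7 (fail-walked)  → match P1@[57:57]
[58] read 'b'  n7⇒n12 (fail-walked)
[59] read 'e'  n12⇒n20 (fail-walked)
[60] read 'd'  n20⇒n7 (fail-walked)  → match P1@[60:60]
[61] read 'b'  n7⇒n12 (fail-walked)
[62] read 'a'  n12⇒n1 (fail-walked)
[63] read 'c'  n1⇒n2
[64] read 'b'  n2⇒n8
[65] read 'a'  n8⇒n9
[66] read 'c'  n9⇒n10  → match P2@[62:66]
[67] read 'a'  n10⇒n1 (fail-walked)
[68] read 'a'  n1⇒n1 (fail-walked)
[69] read 'd'  n1⇒n7 (fail-walked)  → match P1@[69:69]
[70] read 'c'  n7⇒n11  → match P3@[69:70]
[71] read 'd'  n11⇒n16 (fail-walked)  → match P1@[71:71]
[72] read 'c'  n16⇒n11 (fail-walked)  → match P3@[71:72]
[73] read 'c'  n11⇒n15 (fail-walked)

Result: [[4,2],[7,1],[8,1],[8,5],[9,1],[9,5],[10,1],[10,5],[11,1],[11,5],[12,1],[12,5],[16,7],[19,1],[26,0],[26,7],[28,1],[33,7],[36,1],[37,3],[39,1],[39,4],[40,3],[41,1],[44,6],[48,7],[52,7],[53,1],[54,1],[54,5],[57,1],[60,1],[66,2],[69,1],[70,3],[71,1],[72,3]]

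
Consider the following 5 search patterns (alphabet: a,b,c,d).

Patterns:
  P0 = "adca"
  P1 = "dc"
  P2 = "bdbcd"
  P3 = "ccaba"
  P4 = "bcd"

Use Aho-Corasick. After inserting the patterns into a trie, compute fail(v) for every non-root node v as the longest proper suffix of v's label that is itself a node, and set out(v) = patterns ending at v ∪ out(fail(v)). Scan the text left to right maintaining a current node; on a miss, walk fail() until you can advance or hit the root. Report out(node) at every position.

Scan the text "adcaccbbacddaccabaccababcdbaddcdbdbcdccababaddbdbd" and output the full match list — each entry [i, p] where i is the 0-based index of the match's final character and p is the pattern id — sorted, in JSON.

Construct AC machine:
Trie (insert patterns):
  n0 'ε': a→1 b→7 c→12 d→5
  n1 'a': d→2
  n2 'ad': c→3
  n3 'adc': a→4
  n4 'adca': ·  ←P0
  n5 'd': c→6
  n6 'dc': ·  ←P1
  n7 'b': c→17 d→8
  n8 'bd': b→9
  n9 'bdb': c→10
  n10 'bdbc': d→11
  n11 'bdbcd': ·  ←P2
  n12 'c': c→13
  n13 'cc': a→14
  n14 'cca': b→15
  n15 'ccab': a→16
  n16 'ccaba': ·  ←P3
  n17 'bc': d→18
  n18 'bcd': ·  ←P4

Failure links (BFS by depth):
  n1('a'): parent n0 fail=0; on 'a' 0 → fail=0;  out ∅∪∅=∅
  n5('d'): parent n0 fail=0; on 'd' 0 → fail=0;  out ∅∪∅=∅
  n7('b'): parent n0 fail=0; on 'b' 0 → fail=0;  out ∅∪∅=∅
  n12('c'): parent n0 fail=0; on 'c' 0 → fail=0;  out ∅∪∅=∅
  n2('ad'): parent n1 fail=0; on 'd' 0 → fail=5;  out ∅∪∅=∅
  n6('dc'): parent n5 fail=0; on 'c' 0 → fail=12;  out {1}∪∅={1}
  n8('bd'): parent n7 fail=0; on 'd' 0 → fail=5;  out ∅∪∅=∅
  n13('cc'): parent n12 fail=0; on 'c' 0 → fail=12;  out ∅∪∅=∅
  n17('bc'): parent n7 fail=0; on 'c' 0 → fail=12;  out ∅∪∅=∅
  n3('adc'): parent n2 fail=5; on 'c' 5 → fail=6;  out ∅∪{1}={1}
  n9('bdb'): parent n8 fail=5; on 'b' 5→0 → fail=7;  out ∅∪∅=∅
  n14('cca'): parent n13 fail=12; on 'a' 12→0 → fail=1;  out ∅∪∅=∅
  n18('bcd'): parent n17 fail=12; on 'd' 12→0 → fail=5;  out {4}∪∅={4}
  n4('adca'): parent n3 fail=6; on 'a' 6→12→0 → fail=1;  out {0}∪∅={0}
  n10('bdbc'): parent n9 fail=7; on 'c' 7 → fail=17;  out ∅∪∅=∅
  n15('ccab'): parent n14 fail=1; on 'b' 1→0 → fail=7;  out ∅∪∅=∅
  n11('bdbcd'): parent n10 fail=17; on 'd' 17 → fail=18;  out {2}∪{4}={2,4}
  n16('ccaba'): parent n15 fail=7; on 'a' 7→0 → fail=1;  out {3}∪∅={3}

Text stream:
i=0 'a': node 0→1
i=1 'd': node 1→2
i=2 'c': node 2→3  ** P1@[1:2]
i=3 'a': node 3→4  ** P0@[0:3]
i=4 'c': node 4→12 (via fail)
i=5 'c': node 12→13
i=6 'b': node 13→7 (via fail)
i=7 'b': node 7→7 (via fail)
i=8 'a': node 7→1 (via fail)
i=9 'c': node 1→12 (via fail)
i=10 'd': node 12→5 (via fail)
i=11 'd': node 5→5 (via fail)
i=12 'a': node 5→1 (via fail)
i=13 'c': node 1→12 (via fail)
i=14 'c': node 12→13
i=15 'a': node 13→14
i=16 'b': node 14→15
i=17 'a': node 15→16  ** P3@[13:17]
i=18 'c': node 16→12 (via fail)
i=19 'c': node 12→13
i=20 'a': node 13→14
i=21 'b': node 14→15
i=22 'a': node 15→16  ** P3@[18:22]
i=23 'b': node 16→7 (via fail)
i=24 'c': node 7→17
i=25 'd': node 17→18  ** P4@[23:25]
i=26 'b': node 18→7 (via fail)
i=27 'a': node 7→1 (via fail)
i=28 'd': node 1→2
i=29 'd': node 2→5 (via fail)
i=30 'c': node 5→6  ** P1@[29:30]
i=31 'd': node 6→5 (via fail)
i=32 'b': node 5→7 (via fail)
i=33 'd': node 7→8
i=34 'b': node 8→9
i=35 'c': node 9→10
i=36 'd': node 10→11  ** P2@[32:36],P4@[34:36]
i=37 'c': node 11→6 (via fail)  ** P1@[36:37]
i=38 'c': node 6→13 (via fail)
i=39 'a': node 13→14
i=40 'b': node 14→15
i=41 'a': node 15→16  ** P3@[37:41]
i=42 'b': node 16→7 (via fail)
i=43 'a': node 7→1 (via fail)
i=44 'd': node 1→2
i=45 'd': node 2→5 (via fail)
i=46 'b': node 5→7 (via fail)
i=47 'd': node 7→8
i=48 'b': node 8→9
i=49 'd': node 9→8 (via fail)

Matches: [[2,1],[3,0],[17,3],[22,3],[25,4],[30,1],[36,2],[36,4],[37,1],[41,3]]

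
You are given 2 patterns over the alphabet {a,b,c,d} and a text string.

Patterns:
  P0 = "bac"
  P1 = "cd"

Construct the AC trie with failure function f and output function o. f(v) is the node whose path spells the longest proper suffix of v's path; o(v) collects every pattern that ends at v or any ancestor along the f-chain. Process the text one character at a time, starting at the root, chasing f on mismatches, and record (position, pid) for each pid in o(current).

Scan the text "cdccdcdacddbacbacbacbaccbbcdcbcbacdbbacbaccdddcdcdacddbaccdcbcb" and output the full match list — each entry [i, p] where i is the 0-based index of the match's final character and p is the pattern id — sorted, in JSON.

Construct AC machine:
Trie (insert patterns):
  n0 'ε': b→1 c→4
  n1 'b': a→2
  n2 'ba': c→3
  n3 'bac': ·  [P0 ends]
  n4 'c': d→5
  n5 'cd': ·  [P1 ends]

BFS fail/out derivation:
  n1('b'): parent n0 fail=0; on 'b' 0 → fail=0;  out ∅∪∅=∅
  n4('c'): parent n0 fail=0; on 'c' 0 → fail=0;  out ∅∪∅=∅
  n2('ba'): parent n1 fail=0; on 'a' 0 → fail=0;  out ∅∪∅=∅
  n5('cd'): parent n4 fail=0; on 'd' 0 → fail=0;  out {1}∪∅={1}
  n3('bac'): parent n2 fail=0; on 'c' 0 → fail=4;  out {0}∪∅={0}

Text stream:
[0] read 'c'  n0⇒n4
[1] read 'd'  n4⇒n5  emit P1@[0:1]
[2] read 'c'  n5⇒n4 ·f
[3] read 'c'  n4⇒n4 ·f
[4] read 'd'  n4⇒n5  emit P1@[3:4]
[5] read 'c'  n5⇒n4 ·f
[6] read 'd'  n4⇒n5  emit P1@[5:6]
[7] read 'a'  n5⇒n0 ·f
[8] read 'c'  n0⇒n4
[9] read 'd'  n4⇒n5  emit P1@[8:9]
[10] read 'd'  n5⇒n0 ·f
[11] read 'b'  n0⇒n1
[12] read 'a'  n1⇒n2
[13] read 'c'  n2⇒n3  emit P0@[11:13]
[14] read 'b'  n3⇒n1 ·f
[15] read 'a'  n1⇒n2
[16] read 'c'  n2⇒n3  emit P0@[14:16]
[17] read 'b'  n3⇒n1 ·f
[18] read 'a'  n1⇒n2
[19] read 'c'  n2⇒n3  emit P0@[17:19]
[20] read 'b'  n3⇒n1 ·f
[21] read 'a'  n1⇒n2
[22] read 'c'  n2⇒n3  emit P0@[20:22]
[23] read 'c'  n3⇒n4 ·f
[24] read 'b'  n4⇒n1 ·f
[25] read 'b'  n1⇒n1 ·f
[26] read 'c'  n1⇒n4 ·f
[27] read 'd'  n4⇒n5  emit P1@[26:27]
[28] read 'c'  n5⇒n4 ·f
[29] read 'b'  n4⇒n1 ·f
[30] read 'c'  n1⇒n4 ·f
[31] read 'b'  n4⇒n1 ·f
[32] read 'a'  n1⇒n2
[33] read 'c'  n2⇒n3  emit P0@[31:33]
[34] read 'd'  n3⇒n5 ·f  emit P1@[33:34]
[35] read 'b'  n5⇒n1 ·f
[36] read 'b'  n1⇒n1 ·f
[37] read 'a'  n1⇒n2
[38] read 'c'  n2⇒n3  emit P0@[36:38]
[39] read 'b'  n3⇒n1 ·f
[40] read 'a'  n1⇒n2
[41] read 'c'  n2⇒n3  emit P0@[39:41]
[42] read 'c'  n3⇒n4 ·f
[43] read 'd'  n4⇒n5  emit P1@[42:43]
[44] read 'd'  n5⇒n0 ·f
[45] read 'd'  n0⇒n0
[46] read 'c'  n0⇒n4
[47] read 'd'  n4⇒n5  emit P1@[46:47]
[48] read 'c'  n5⇒n4 ·f
[49] read 'd'  n4⇒n5  emit P1@[48:49]
[50] read 'a'  n5⇒n0 ·f
[51] read 'c'  n0⇒n4
[52] read 'd'  n4⇒n5  emit P1@[51:52]
[53] read 'd'  n5⇒n0 ·f
[54] read 'b'  n0⇒n1
[55] read 'a'  n1⇒n2
[56] read 'c'  n2⇒n3  emit P0@[54:56]
[57] read 'c'  n3⇒n4 ·f
[58] read 'd'  n4⇒n5  emit P1@[57:58]
[59] read 'c'  n5⇒n4 ·f
[60] read 'b'  n4⇒n1 ·f
[61] read 'c'  n1⇒n4 ·f
[62] read 'b'  n4⇒n1 ·f

All matches (sorted): [[1,1],[4,1],[6,1],[9,1],[13,0],[16,0],[19,0],[22,0],[27,1],[33,0],[34,1],[38,0],[41,0],[43,1],[47,1],[49,1],[52,1],[56,0],[58,1]]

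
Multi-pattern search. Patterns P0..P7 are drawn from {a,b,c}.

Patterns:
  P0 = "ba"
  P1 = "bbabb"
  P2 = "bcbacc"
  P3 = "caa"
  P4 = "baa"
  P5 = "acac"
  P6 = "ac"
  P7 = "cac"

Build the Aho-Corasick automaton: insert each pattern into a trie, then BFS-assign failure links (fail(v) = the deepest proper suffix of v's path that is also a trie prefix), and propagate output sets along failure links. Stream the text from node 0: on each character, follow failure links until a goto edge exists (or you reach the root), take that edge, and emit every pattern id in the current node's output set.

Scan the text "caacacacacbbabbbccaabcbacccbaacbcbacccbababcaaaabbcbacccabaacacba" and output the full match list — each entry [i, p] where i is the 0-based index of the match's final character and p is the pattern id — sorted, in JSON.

Build:
Trie (insert patterns):
  n0 'ε': a→16 b→1 c→12
  n1 'b': a→2 b→3 c→7
  n2 'ba': a→15  [P0 ends]
  n3 'bb': a→4
  n4 'bba': b→5
  n5 'bbab': b→6
  n6 'bbabb': ·  [P1 ends]
  n7 'bc': b→8
  n8 'bcb': a→9
  n9 'bcba': c→10
  n10 'bcbac': c→11
  n11 'bcbacc': ·  [P2 ends]
  n12 'c': a→13
  n13 'ca': a→14 c→20
  n14 'caa': ·  [P3 ends]
  n15 'baa': ·  [P4 ends]
  n16 'a': c→17
  n17 'ac': a→18  [P6 ends]
  n18 'aca': c→19
  n19 'acac': ·  [P5 ends]
  n20 'cac': ·  [P7 ends]

Failure links (BFS by depth):
  fail(1) 'b': from fail(0)=0 chase 'b': 0 ⇒ 0;  out=∅∪out(0)=∅
  fail(12) 'c': from fail(0)=0 chase 'c': 0 ⇒ 0;  out=∅∪out(0)=∅
  fail(16) 'a': from fail(0)=0 chase 'a': 0 ⇒ 0;  out=∅∪out(0)=∅
  fail(2) 'ba': from fail(1)=0 chase 'a': 0 ⇒ 16;  out={0}∪out(16)={0}
  fail(3) 'bb': from fail(1)=0 chase 'b': 0 ⇒ 1;  out=∅∪out(1)=∅
  fail(7) 'bc': from fail(1)=0 chase 'c': 0 ⇒ 12;  out=∅∪out(12)=∅
  fail(13) 'ca': from fail(12)=0 chase 'a': 0 ⇒ 16;  out=∅∪out(16)=∅
  fail(17) 'ac': from fail(16)=0 chase 'c': 0 ⇒ 12;  out={6}∪out(12)={6}
  fail(4) 'bba': from fail(3)=1 chase 'a': 1 ⇒ 2;  out=∅∪out(2)={0}
  fail(8) 'bcb': from fail(7)=12 chase 'b': 12→0 ⇒ 1;  out=∅∪out(1)=∅
  fail(14) 'caa': from fail(13)=16 chase 'a': 16→0 ⇒ 16;  out={3}∪out(16)={3}
  fail(15) 'baa': from fail(2)=16 chase 'a': 16→0 ⇒ 16;  out={4}∪out(16)={4}
  fail(18) 'aca': from fail(17)=12 chase 'a': 12 ⇒ 13;  out=∅∪out(13)=∅
  fail(20) 'cac': from fail(13)=16 chase 'c': 16 ⇒ 17;  out={7}∪out(17)={6,7}
  fail(5) 'bbab': from fail(4)=2 chase 'b': 2→16→0 ⇒ 1;  out=∅∪out(1)=∅
  fail(9) 'bcba': from fail(8)=1 chase 'a': 1 ⇒ 2;  out=∅∪out(2)={0}
  fail(19) 'acac': from fail(18)=13 chase 'c': 13 ⇒ 20;  out={5}∪out(20)={5,6,7}
  fail(6) 'bbabb': from fail(5)=1 chase 'b': 1 ⇒ 3;  out={1}∪out(3)={1}
  fail(10) 'bcbac': from fail(9)=2 chase 'c': 2→16 ⇒ 17;  out=∅∪out(17)={6}
  fail(11) 'bcbacc': from fail(10)=17 chase 'c': 17→12→0 ⇒ 12;  out={2}∪out(12)={2}

Scan:
i=0 'c': node 0→12
i=1 'a': node 12→13
i=2 'a': node 13→14  → match P3@[0:2]
i=3 'c': node 14→17 (fail-walked)  → match P6@[2:3]
i=4 'a': node 17→18
i=5 'c': node 18→19  → match P5@[2:5],P6@[4:5],P7@[3:5]
i=6 'a': node 19→18 (fail-walked)
i=7 'c': node 18→19  → match P5@[4:7],P6@[6:7],P7@[5:7]
i=8 'a': node 19→18 (fail-walked)
i=9 'c': node 18→19  → match P5@[6:9],P6@[8:9],P7@[7:9]
i=10 'b': node 19→1 (fail-walked)
i=11 'b': node 1→3
i=12 'a': node 3→4  → match P0@[11:12]
i=13 'b': node 4→5
i=14 'b': node 5→6  → match P1@[10:14]
i=15 'b': node 6→3 (fail-walked)
i=16 'c': node 3→7 (fail-walked)
i=17 'c': node 7→12 (fail-walked)
i=18 'a': node 12→13
i=19 'a': node 13→14  → match P3@[17:19]
i=20 'b': node 14→1 (fail-walked)
i=21 'c': node 1→7
i=22 'b': node 7→8
i=23 'a': node 8→9  → match P0@[22:23]
i=24 'c': node 9→10  → match P6@[23:24]
i=25 'c': node 10→11  → match P2@[20:25]
i=26 'c': node 11→12 (fail-walked)
i=27 'b': node 12→1 (fail-walked)
i=28 'a': node 1→2  → match P0@[27:28]
i=29 'a': node 2→15  → match P4@[27:29]
i=30 'c': node 15→17 (fail-walked)  → match P6@[29:30]
i=31 'b': node 17→1 (fail-walked)
i=32 'c': node 1→7
i=33 'b': node 7→8
i=34 'a': node 8→9  → match P0@[33:34]
i=35 'c': node 9→10  → match P6@[34:35]
i=36 'c': node 10→11  → match P2@[31:36]
i=37 'c': node 11→12 (fail-walked)
i=38 'b': node 12→1 (fail-walked)
i=39 'a': node 1→2  → match P0@[38:39]
i=40 'b': node 2→1 (fail-walked)
i=41 'a': node 1→2  → match P0@[40:41]
i=42 'b': node 2→1 (fail-walked)
i=43 'c': node 1→7
i=44 'a': node 7→13 (fail-walked)
i=45 'a': node 13→14  → match P3@[43:45]
i=46 'a': node 14→16 (fail-walked)
i=47 'a': node 16→16 (fail-walked)
i=48 'b': node 16→1 (fail-walked)
i=49 'b': node 1→3
i=50 'c': node 3→7 (fail-walked)
i=51 'b': node 7→8
i=52 'a': node 8→9  → match P0@[51:52]
i=53 'c': node 9→10  → match P6@[52:53]
i=54 'c': node 10→11  → match P2@[49:54]
i=55 'c': node 11→12 (fail-walked)
i=56 'a': node 12→13
i=57 'b': node 13→1 (fail-walked)
i=58 'a': node 1→2  → match P0@[57:58]
i=59 'a': node 2→15  → match P4@[57:59]
i=60 'c': node 15→17 (fail-walked)  → match P6@[59:60]
i=61 'a': node 17→18
i=62 'c': node 18→19  → match P5@[59:62],P6@[61:62],P7@[60:62]
i=63 'b': node 19→1 (fail-walked)
i=64 'a': node 1→2  → match P0@[63:64]

Result: [[2,3],[3,6],[5,5],[5,6],[5,7],[7,5],[7,6],[7,7],[9,5],[9,6],[9,7],[12,0],[14,1],[19,3],[23,0],[24,6],[25,2],[28,0],[29,4],[30,6],[34,0],[35,6],[36,2],[39,0],[41,0],[45,3],[52,0],[53,6],[54,2],[58,0],[59,4],[60,6],[62,5],[62,6],[62,7],[64,0]]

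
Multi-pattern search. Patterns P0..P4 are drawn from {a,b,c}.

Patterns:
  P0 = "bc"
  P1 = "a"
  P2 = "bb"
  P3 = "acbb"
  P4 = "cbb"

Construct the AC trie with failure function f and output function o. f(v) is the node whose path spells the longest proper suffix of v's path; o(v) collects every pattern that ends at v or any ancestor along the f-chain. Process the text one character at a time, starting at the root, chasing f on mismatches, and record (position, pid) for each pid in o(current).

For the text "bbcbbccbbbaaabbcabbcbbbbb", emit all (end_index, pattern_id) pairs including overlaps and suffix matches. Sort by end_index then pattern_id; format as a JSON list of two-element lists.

Construct AC machine:
Trie (insert patterns):
  0='ε' goto a→3 b→1 c→8
  1='b' goto b→4 c→2
  2='bc' goto ·  [P0 ends]
  3='a' goto c→5  [P1 ends]
  4='bb' goto ·  [P2 ends]
  5='ac' goto b→6
  6='acb' goto b→7
  7='acbb' goto ·  [P3 ends]
  8='c' goto b→9
  9='cb' goto b→10
  10='cbb' goto ·  [P4 ends]

BFS fail/out derivation:
  n1('b'): parent n0 fail=0; on 'b' 0 → fail=0;  out ∅∪∅=∅
  n3('a'): parent n0 fail=0; on 'a' 0 → fail=0;  out {1}∪∅={1}
  n8('c'): parent n0 fail=0; on 'c' 0 → fail=0;  out ∅∪∅=∅
  n2('bc'): parent n1 fail=0; on 'c' 0 → fail=8;  out {0}∪∅={0}
  n4('bb'): parent n1 fail=0; on 'b' 0 → fail=1;  out {2}∪∅={2}
  n5('ac'): parent n3 fail=0; on 'c' 0 → fail=8;  out ∅∪∅=∅
  n9('cb'): parent n8 fail=0; on 'b' 0 → fail=1;  out ∅∪∅=∅
  n6('acb'): parent n5 fail=8; on 'b' 8 → fail=9;  out ∅∪∅=∅
  n10('cbb'): parent n9 fail=1; on 'b' 1 → fail=4;  out {4}∪{2}={2,4}
  n7('acbb'): parent n6 fail=9; on 'b' 9 → fail=10;  out {3}∪{2,4}={2,3,4}

Run:
pos 0 'b': at 1
pos 1 'b': at 4  emit P2@[0:1]
pos 2 'c': at 2 (fail-walked)  emit P0@[1:2]
pos 3 'b': at 9 (fail-walked)
pos 4 'b': at 10  emit P2@[3:4],P4@[2:4]
pos 5 'c': at 2 (fail-walked)  emit P0@[4:5]
pos 6 'c': at 8 (fail-walked)
pos 7 'b': at 9
pos 8 'b': at 10  emit P2@[7:8],P4@[6:8]
pos 9 'b': at 4 (fail-walked)  emit P2@[8:9]
pos 10 'a': at 3 (fail-walked)  emit P1@[10:10]
pos 11 'a': at 3 (fail-walked)  emit P1@[11:11]
pos 12 'a': at 3 (fail-walked)  emit P1@[12:12]
pos 13 'b': at 1 (fail-walked)
pos 14 'b': at 4  emit P2@[13:14]
pos 15 'c': at 2 (fail-walked)  emit P0@[14:15]
pos 16 'a': at 3 (fail-walked)  emit P1@[16:16]
pos 17 'b': at 1 (fail-walked)
pos 18 'b': at 4  emit P2@[17:18]
pos 19 'c': at 2 (fail-walked)  emit P0@[18:19]
pos 20 'b': at 9 (fail-walked)
pos 21 'b': at 10  emit P2@[20:21],P4@[19:21]
pos 22 'b': at 4 (fail-walked)  emit P2@[21:22]
pos 23 'b': at 4 (fail-walked)  emit P2@[22:23]
pos 24 'b': at 4 (fail-walked)  emit P2@[23:24]

Matches: [[1,2],[2,0],[4,2],[4,4],[5,0],[8,2],[8,4],[9,2],[10,1],[11,1],[12,1],[14,2],[15,0],[16,1],[18,2],[19,0],[21,2],[21,4],[22,2],[23,2],[24,2]]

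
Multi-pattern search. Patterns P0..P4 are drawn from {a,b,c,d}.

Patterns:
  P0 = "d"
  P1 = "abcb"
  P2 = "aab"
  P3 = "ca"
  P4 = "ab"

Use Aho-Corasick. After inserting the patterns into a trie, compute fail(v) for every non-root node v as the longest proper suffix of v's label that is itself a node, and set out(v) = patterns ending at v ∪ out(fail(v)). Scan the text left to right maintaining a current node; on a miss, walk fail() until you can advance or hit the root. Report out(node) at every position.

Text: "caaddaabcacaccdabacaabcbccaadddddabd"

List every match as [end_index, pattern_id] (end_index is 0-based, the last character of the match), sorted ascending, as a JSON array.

Construct AC machine:
Trie nodes:
  n0 'ε': a→2 c→8 d→1
  n1 'd': ·  ←P0
  n2 'a': a→6 b→3
  n3 'ab': c→4  ←P4
  n4 'abc': b→5
  n5 'abcb': ·  ←P1
  n6 'aa': b→7
  n7 'aab': ·  ←P2
  n8 'c': a→9
  n9 'ca': ·  ←P3

BFS fail/out derivation:
  fail(1) 'd': from fail(0)=0 chase 'd': 0 ⇒ 0;  out={0}∪out(0)={0}
  fail(2) 'a': from fail(0)=0 chase 'a': 0 ⇒ 0;  out=∅∪out(0)=∅
  fail(8) 'c': from fail(0)=0 chase 'c': 0 ⇒ 0;  out=∅∪out(0)=∅
  fail(3) 'ab': from fail(2)=0 chase 'b': 0 ⇒ 0;  out={4}∪out(0)={4}
  fail(6) 'aa': from fail(2)=0 chase 'a': 0 ⇒ 2;  out=∅∪out(2)=∅
  fail(9) 'ca': from fail(8)=0 chase 'a': 0 ⇒ 2;  out={3}∪out(2)={3}
  fail(4) 'abc': from fail(3)=0 chase 'c': 0 ⇒ 8;  out=∅∪out(8)=∅
  fail(7) 'aab': from fail(6)=2 chase 'b': 2 ⇒ 3;  out={2}∪out(3)={2,4}
  fail(5) 'abcb': from fail(4)=8 chase 'b': 8→0 ⇒ 0;  out={1}∪out(0)={1}

Scan:
i=0 'c': node 0→8
i=1 'a': node 8→9  ** P3@[0:1]
i=2 'a': node 9→6 (fail-walked)
i=3 'd': node 6→1 (fail-walked)  ** P0@[3:3]
i=4 'd': node 1→1 (fail-walked)  ** P0@[4:4]
i=5 'a': node 1→2 (fail-walked)
i=6 'a': node 2→6
i=7 'b': node 6→7  ** P2@[5:7],P4@[6:7]
i=8 'c': node 7→4 (fail-walked)
i=9 'a': node 4→9 (fail-walked)  ** P3@[8:9]
i=10 'c': node 9→8 (fail-walked)
i=11 'a': node 8→9  ** P3@[10:11]
i=12 'c': node 9→8 (fail-walked)
i=13 'c': node 8→8 (fail-walked)
i=14 'd': node 8→1 (fail-walked)  ** P0@[14:14]
i=15 'a': node 1→2 (fail-walked)
i=16 'b': node 2→3  ** P4@[15:16]
i=17 'a': node 3→2 (fail-walked)
i=18 'c': node 2→8 (fail-walked)
i=19 'a': node 8→9  ** P3@[18:19]
i=20 'a': node 9→6 (fail-walked)
i=21 'b': node 6→7  ** P2@[19:21],P4@[20:21]
i=22 'c': node 7→4 (fail-walked)
i=23 'b': node 4→5  ** P1@[20:23]
i=24 'c': node 5→8 (fail-walked)
i=25 'c': node 8→8 (fail-walked)
i=26 'a': node 8→9  ** P3@[25:26]
i=27 'a': node 9→6 (fail-walked)
i=28 'd': node 6→1 (fail-walked)  ** P0@[28:28]
i=29 'd': node 1→1 (fail-walked)  ** P0@[29:29]
i=30 'd': node 1→1 (fail-walked)  ** P0@[30:30]
i=31 'd': node 1→1 (fail-walked)  ** P0@[31:31]
i=32 'd': node 1→1 (fail-walked)  ** P0@[32:32]
i=33 'a': node 1→2 (fail-walked)
i=34 'b': node 2→3  ** P4@[33:34]
i=35 'd': node 3→1 (fail-walked)  ** P0@[35:35]

All matches (sorted): [[1,3],[3,0],[4,0],[7,2],[7,4],[9,3],[11,3],[14,0],[16,4],[19,3],[21,2],[21,4],[23,1],[26,3],[28,0],[29,0],[30,0],[31,0],[32,0],[34,4],[35,0]]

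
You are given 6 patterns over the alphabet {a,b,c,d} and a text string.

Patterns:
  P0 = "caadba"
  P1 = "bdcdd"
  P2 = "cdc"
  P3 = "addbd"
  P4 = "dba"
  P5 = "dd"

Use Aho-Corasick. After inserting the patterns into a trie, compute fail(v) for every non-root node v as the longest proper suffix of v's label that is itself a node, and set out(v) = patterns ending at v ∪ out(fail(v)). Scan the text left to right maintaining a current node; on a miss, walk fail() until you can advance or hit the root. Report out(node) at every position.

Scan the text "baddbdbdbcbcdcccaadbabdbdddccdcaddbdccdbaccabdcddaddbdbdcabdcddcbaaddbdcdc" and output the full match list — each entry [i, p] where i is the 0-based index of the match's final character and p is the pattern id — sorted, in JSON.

Build automaton:
Trie (insert patterns):
  n0 'ε': a→14 b→7 c→1 d→19
  n1 'c': a→2 d→12
  n2 'ca': a→3
  n3 'caa': d→4
  n4 'caad': b→5
  n5 'caadb': a→6
  n6 'caadba': ·  ←P0
  n7 'b': d→8
  n8 'bd': c→9
  n9 'bdc': d→10
  n10 'bdcd': d→11
  n11 'bdcdd': ·  ←P1
  n12 'cd': c→13
  n13 'cdc': ·  ←P2
  n14 'a': d→15
  n15 'ad': d→16
  n16 'add': b→17
  n17 'addb': d→18
  n18 'addbd': ·  ←P3
  n19 'd': b→20 d→22
  n20 'db': a→21
  n21 'dba': ·  ←P4
  n22 'dd': ·  ←P5

Failure links (BFS by depth):
  n1('c'): parent n0 fail=0; on 'c' 0 → fail=0;  out ∅∪∅=∅
  n7('b'): parent n0 fail=0; on 'b' 0 → fail=0;  out ∅∪∅=∅
  n14('a'): parent n0 fail=0; on 'a' 0 → fail=0;  out ∅∪∅=∅
  n19('d'): parent n0 fail=0; on 'd' 0 → fail=0;  out ∅∪∅=∅
  n2('ca'): parent n1 fail=0; on 'a' 0 → fail=14;  out ∅∪∅=∅
  n8('bd'): parent n7 fail=0; on 'd' 0 → fail=19;  out ∅∪∅=∅
  n12('cd'): parent n1 fail=0; on 'd' 0 → fail=19;  out ∅∪∅=∅
  n15('ad'): parent n14 fail=0; on 'd' 0 → fail=19;  out ∅∪∅=∅
  n20('db'): parent n19 fail=0; on 'b' 0 → fail=7;  out ∅∪∅=∅
  n22('dd'): parent n19 fail=0; on 'd' 0 → fail=19;  out {5}∪∅={5}
  n3('caa'): parent n2 fail=14; on 'a' 14→0 → fail=14;  out ∅∪∅=∅
  n9('bdc'): parent n8 fail=19; on 'c' 19→0 → fail=1;  out ∅∪∅=∅
  n13('cdc'): parent n12 fail=19; on 'c' 19→0 → fail=1;  out {2}∪∅={2}
  n16('add'): parent n15 fail=19; on 'd' 19 → fail=22;  out ∅∪{5}={5}
  n21('dba'): parent n20 fail=7; on 'a' 7→0 → fail=14;  out {4}∪∅={4}
  n4('caad'): parent n3 fail=14; on 'd' 14 → fail=15;  out ∅∪∅=∅
  n10('bdcd'): parent n9 fail=1; on 'd' 1 → fail=12;  out ∅∪∅=∅
  n17('addb'): parent n16 fail=22; on 'b' 22→19 → fail=20;  out ∅∪∅=∅
  n5('caadb'): parent n4 fail=15; on 'b' 15→19 → fail=20;  out ∅∪∅=∅
  n11('bdcdd'): parent n10 fail=12; on 'd' 12→19 → fail=22;  out {1}∪{5}={1,5}
  n18('addbd'): parent n17 fail=20; on 'd' 20→7 → fail=8;  out {3}∪∅={3}
  n6('caadba'): parent n5 fail=20; on 'a' 20 → fail=21;  out {0}∪{4}={0,4}

Scan:
i=0 'b': node 0→7
i=1 'a': node 7→14 (fail-walked)
i=2 'd': node 14→15
i=3 'd': node 15→16  ** P5@[2:3]
i=4 'b': node 16→17
i=5 'd': node 17→18  ** P3@[1:5]
i=6 'b': node 18→20 (fail-walked)
i=7 'd': node 20→8 (fail-walked)
i=8 'b': node 8→20 (fail-walked)
i=9 'c': node 20→1 (fail-walked)
i=10 'b': node 1→7 (fail-walked)
i=11 'c': node 7→1 (fail-walked)
i=12 'd': node 1→12
i=13 'c': node 12→13  ** P2@[11:13]
i=14 'c': node 13→1 (fail-walked)
i=15 'c': node 1→1 (fail-walked)
i=16 'a': node 1→2
i=17 'a': node 2→3
i=18 'd': node 3→4
i=19 'b': node 4→5
i=20 'a': node 5→6  ** P0@[15:20],P4@[18:20]
i=21 'b': node 6→7 (fail-walked)
i=22 'd': node 7→8
i=23 'b': node 8→20 (fail-walked)
i=24 'd': node 20→8 (fail-walked)
i=25 'd': node 8→22 (fail-walked)  ** P5@[24:25]
i=26 'd': node 22→22 (fail-walked)  ** P5@[25:26]
i=27 'c': node 22→1 (fail-walked)
i=28 'c': node 1→1 (fail-walked)
i=29 'd': node 1→12
i=30 'c': node 12→13  ** P2@[28:30]
i=31 'a': node 13→2 (fail-walked)
i=32 'd': node 2→15 (fail-walked)
i=33 'd': node 15→16  ** P5@[32:33]
i=34 'b': node 16→17
i=35 'd': node 17→18  ** P3@[31:35]
i=36 'c': node 18→9 (fail-walked)
i=37 'c': node 9→1 (fail-walked)
i=38 'd': node 1→12
i=39 'b': node 12→20 (fail-walked)
i=40 'a': node 20→21  ** P4@[38:40]
i=41 'c': node 21→1 (fail-walked)
i=42 'c': node 1→1 (fail-walked)
i=43 'a': node 1→2
i=44 'b': node 2→7 (fail-walked)
i=45 'd': node 7→8
i=46 'c': node 8→9
i=47 'd': node 9→10
i=48 'd': node 10→11  ** P1@[44:48],P5@[47:48]
i=49 'a': node 11→14 (fail-walked)
i=50 'd': node 14→15
i=51 'd': node 15→16  ** P5@[50:51]
i=52 'b': node 16→17
i=53 'd': node 17→18  ** P3@[49:53]
i=54 'b': node 18→20 (fail-walked)
i=55 'd': node 20→8 (fail-walked)
i=56 'c': node 8→9
i=57 'a': node 9→2 (fail-walked)
i=58 'b': node 2→7 (fail-walked)
i=59 'd': node 7→8
i=60 'c': node 8→9
i=61 'd': node 9→10
i=62 'd': node 10→11  ** P1@[58:62],P5@[61:62]
i=63 'c': node 11→1 (fail-walked)
i=64 'b': node 1→7 (fail-walked)
i=65 'a': node 7→14 (fail-walked)
i=66 'a': node 14→14 (fail-walked)
i=67 'd': node 14→15
i=68 'd': node 15→16  ** P5@[67:68]
i=69 'b': node 16→17
i=70 'd': node 17→18  ** P3@[66:70]
i=71 'c': node 18→9 (fail-walked)
i=72 'd': node 9→10
i=73 'c': node 10→13 (fail-walked)  ** P2@[71:73]

All matches (sorted): [[3,5],[5,3],[13,2],[20,0],[20,4],[25,5],[26,5],[30,2],[33,5],[35,3],[40,4],[48,1],[48,5],[51,5],[53,3],[62,1],[62,5],[68,5],[70,3],[73,2]]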